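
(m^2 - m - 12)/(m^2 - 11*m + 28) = (m + 3)/(m - 7)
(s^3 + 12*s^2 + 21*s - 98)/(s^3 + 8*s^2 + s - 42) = (s + 7)/(s + 3)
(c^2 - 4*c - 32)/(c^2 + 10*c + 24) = (c - 8)/(c + 6)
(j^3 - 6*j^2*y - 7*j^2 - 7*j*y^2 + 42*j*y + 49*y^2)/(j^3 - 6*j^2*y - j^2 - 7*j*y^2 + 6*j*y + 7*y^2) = (j - 7)/(j - 1)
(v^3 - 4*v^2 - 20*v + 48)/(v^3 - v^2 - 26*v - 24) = (v - 2)/(v + 1)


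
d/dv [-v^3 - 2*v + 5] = -3*v^2 - 2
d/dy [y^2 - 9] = 2*y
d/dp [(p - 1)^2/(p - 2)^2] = (2 - 2*p)/(p - 2)^3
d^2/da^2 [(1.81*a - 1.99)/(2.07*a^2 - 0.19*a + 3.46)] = ((8.9264 - 22.4802*a)*(2.07*a^2 - 0.19*a + 3.46) + (1.81*a - 1.99)*(4.14*a - 0.19)*(8.28*a - 0.38))/(2.07*a^2 - 0.19*a + 3.46)^3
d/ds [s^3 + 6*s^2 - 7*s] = 3*s^2 + 12*s - 7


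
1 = 1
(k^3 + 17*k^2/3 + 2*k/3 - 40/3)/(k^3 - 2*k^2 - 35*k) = (3*k^2 + 2*k - 8)/(3*k*(k - 7))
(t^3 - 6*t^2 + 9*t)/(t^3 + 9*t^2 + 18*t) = (t^2 - 6*t + 9)/(t^2 + 9*t + 18)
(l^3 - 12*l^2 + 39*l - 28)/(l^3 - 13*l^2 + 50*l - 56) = (l - 1)/(l - 2)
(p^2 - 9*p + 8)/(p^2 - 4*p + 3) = (p - 8)/(p - 3)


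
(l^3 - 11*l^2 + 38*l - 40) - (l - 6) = l^3 - 11*l^2 + 37*l - 34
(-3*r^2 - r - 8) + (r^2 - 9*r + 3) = -2*r^2 - 10*r - 5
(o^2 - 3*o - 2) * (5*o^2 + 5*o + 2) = 5*o^4 - 10*o^3 - 23*o^2 - 16*o - 4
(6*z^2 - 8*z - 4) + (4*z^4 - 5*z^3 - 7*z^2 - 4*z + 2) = 4*z^4 - 5*z^3 - z^2 - 12*z - 2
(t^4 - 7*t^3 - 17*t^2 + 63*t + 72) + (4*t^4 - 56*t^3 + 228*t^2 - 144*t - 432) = 5*t^4 - 63*t^3 + 211*t^2 - 81*t - 360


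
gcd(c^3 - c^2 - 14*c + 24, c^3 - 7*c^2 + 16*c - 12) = c^2 - 5*c + 6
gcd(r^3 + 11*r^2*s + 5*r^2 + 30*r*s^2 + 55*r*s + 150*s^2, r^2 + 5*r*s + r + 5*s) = r + 5*s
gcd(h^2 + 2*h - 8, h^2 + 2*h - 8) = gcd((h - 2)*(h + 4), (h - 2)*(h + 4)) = h^2 + 2*h - 8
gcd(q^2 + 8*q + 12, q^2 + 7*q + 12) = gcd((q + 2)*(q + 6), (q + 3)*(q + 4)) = 1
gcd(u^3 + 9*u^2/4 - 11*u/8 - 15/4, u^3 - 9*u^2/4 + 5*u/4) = u - 5/4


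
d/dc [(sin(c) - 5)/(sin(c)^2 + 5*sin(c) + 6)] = (10*sin(c) + cos(c)^2 + 30)*cos(c)/(sin(c)^2 + 5*sin(c) + 6)^2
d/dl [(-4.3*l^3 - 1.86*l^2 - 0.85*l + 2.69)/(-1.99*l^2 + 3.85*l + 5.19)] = (8.557*l^4 - 33.11*l^3 - 75.8035*l^2 - 8.6006*l - 14.768)/(3.9601*l^4 - 15.323*l^3 - 5.8337*l^2 + 39.963*l + 26.9361)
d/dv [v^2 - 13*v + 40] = 2*v - 13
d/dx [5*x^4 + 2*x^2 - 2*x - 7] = 20*x^3 + 4*x - 2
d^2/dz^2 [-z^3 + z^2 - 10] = 2 - 6*z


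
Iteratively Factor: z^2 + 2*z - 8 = (z - 2)*(z + 4)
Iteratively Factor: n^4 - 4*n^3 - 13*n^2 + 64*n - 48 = (n - 3)*(n^3 - n^2 - 16*n + 16) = (n - 3)*(n - 1)*(n^2 - 16) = (n - 3)*(n - 1)*(n + 4)*(n - 4)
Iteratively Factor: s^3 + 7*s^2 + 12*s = (s)*(s^2 + 7*s + 12) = s*(s + 3)*(s + 4)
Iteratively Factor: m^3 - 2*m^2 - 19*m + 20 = (m - 5)*(m^2 + 3*m - 4) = (m - 5)*(m + 4)*(m - 1)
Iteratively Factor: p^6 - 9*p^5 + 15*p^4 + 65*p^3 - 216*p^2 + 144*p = (p - 3)*(p^5 - 6*p^4 - 3*p^3 + 56*p^2 - 48*p) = p*(p - 3)*(p^4 - 6*p^3 - 3*p^2 + 56*p - 48) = p*(p - 3)*(p + 3)*(p^3 - 9*p^2 + 24*p - 16) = p*(p - 4)*(p - 3)*(p + 3)*(p^2 - 5*p + 4) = p*(p - 4)^2*(p - 3)*(p + 3)*(p - 1)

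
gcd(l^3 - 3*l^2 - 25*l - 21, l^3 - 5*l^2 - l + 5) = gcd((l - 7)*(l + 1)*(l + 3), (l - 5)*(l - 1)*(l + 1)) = l + 1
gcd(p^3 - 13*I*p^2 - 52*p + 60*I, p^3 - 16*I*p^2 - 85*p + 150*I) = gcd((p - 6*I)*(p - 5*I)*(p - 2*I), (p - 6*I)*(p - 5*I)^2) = p^2 - 11*I*p - 30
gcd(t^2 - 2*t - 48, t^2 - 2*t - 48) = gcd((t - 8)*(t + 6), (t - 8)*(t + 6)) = t^2 - 2*t - 48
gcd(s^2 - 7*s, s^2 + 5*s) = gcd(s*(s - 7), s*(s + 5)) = s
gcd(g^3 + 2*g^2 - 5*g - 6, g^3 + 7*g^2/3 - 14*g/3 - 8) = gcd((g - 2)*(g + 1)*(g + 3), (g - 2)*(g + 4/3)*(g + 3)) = g^2 + g - 6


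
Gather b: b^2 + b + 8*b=b^2 + 9*b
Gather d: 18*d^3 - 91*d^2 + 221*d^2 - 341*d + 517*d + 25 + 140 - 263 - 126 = 18*d^3 + 130*d^2 + 176*d - 224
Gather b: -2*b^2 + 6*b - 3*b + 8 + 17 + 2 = -2*b^2 + 3*b + 27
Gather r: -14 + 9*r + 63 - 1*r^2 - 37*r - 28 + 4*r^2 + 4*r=3*r^2 - 24*r + 21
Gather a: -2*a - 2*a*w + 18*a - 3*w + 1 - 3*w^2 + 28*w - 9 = a*(16 - 2*w) - 3*w^2 + 25*w - 8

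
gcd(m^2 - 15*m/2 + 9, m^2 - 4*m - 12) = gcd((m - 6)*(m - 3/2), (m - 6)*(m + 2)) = m - 6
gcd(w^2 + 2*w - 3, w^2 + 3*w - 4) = w - 1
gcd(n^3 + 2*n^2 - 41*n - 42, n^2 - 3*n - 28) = 1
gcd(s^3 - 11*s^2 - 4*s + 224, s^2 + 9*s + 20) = s + 4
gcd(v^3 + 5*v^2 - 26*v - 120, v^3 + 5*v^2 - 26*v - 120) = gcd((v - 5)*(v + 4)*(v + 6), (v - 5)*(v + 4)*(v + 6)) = v^3 + 5*v^2 - 26*v - 120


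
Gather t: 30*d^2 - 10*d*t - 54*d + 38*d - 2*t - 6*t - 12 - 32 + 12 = 30*d^2 - 16*d + t*(-10*d - 8) - 32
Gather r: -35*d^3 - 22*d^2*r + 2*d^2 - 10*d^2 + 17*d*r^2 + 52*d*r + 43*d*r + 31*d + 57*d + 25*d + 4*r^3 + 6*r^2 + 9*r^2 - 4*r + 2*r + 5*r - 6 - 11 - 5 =-35*d^3 - 8*d^2 + 113*d + 4*r^3 + r^2*(17*d + 15) + r*(-22*d^2 + 95*d + 3) - 22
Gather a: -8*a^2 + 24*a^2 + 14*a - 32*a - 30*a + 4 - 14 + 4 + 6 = 16*a^2 - 48*a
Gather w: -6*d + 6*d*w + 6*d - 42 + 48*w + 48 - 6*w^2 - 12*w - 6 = -6*w^2 + w*(6*d + 36)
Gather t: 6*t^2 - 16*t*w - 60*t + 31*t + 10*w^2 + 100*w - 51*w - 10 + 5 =6*t^2 + t*(-16*w - 29) + 10*w^2 + 49*w - 5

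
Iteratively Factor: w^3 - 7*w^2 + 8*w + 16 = (w - 4)*(w^2 - 3*w - 4) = (w - 4)*(w + 1)*(w - 4)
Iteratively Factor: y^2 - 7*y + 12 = (y - 4)*(y - 3)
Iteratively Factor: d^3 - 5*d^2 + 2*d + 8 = (d - 4)*(d^2 - d - 2) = (d - 4)*(d + 1)*(d - 2)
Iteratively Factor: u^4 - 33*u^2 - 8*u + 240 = (u + 4)*(u^3 - 4*u^2 - 17*u + 60) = (u + 4)^2*(u^2 - 8*u + 15) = (u - 5)*(u + 4)^2*(u - 3)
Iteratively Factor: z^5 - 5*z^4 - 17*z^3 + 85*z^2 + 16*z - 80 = (z - 1)*(z^4 - 4*z^3 - 21*z^2 + 64*z + 80) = (z - 4)*(z - 1)*(z^3 - 21*z - 20) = (z - 4)*(z - 1)*(z + 4)*(z^2 - 4*z - 5) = (z - 5)*(z - 4)*(z - 1)*(z + 4)*(z + 1)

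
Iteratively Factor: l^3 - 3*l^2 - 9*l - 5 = (l + 1)*(l^2 - 4*l - 5) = (l + 1)^2*(l - 5)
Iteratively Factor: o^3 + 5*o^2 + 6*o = (o + 3)*(o^2 + 2*o) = o*(o + 3)*(o + 2)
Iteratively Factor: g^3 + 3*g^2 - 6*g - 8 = (g + 4)*(g^2 - g - 2) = (g + 1)*(g + 4)*(g - 2)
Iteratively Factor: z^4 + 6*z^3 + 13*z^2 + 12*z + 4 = (z + 2)*(z^3 + 4*z^2 + 5*z + 2) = (z + 1)*(z + 2)*(z^2 + 3*z + 2) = (z + 1)^2*(z + 2)*(z + 2)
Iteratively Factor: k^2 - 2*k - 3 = (k + 1)*(k - 3)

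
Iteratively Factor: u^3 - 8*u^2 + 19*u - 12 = (u - 3)*(u^2 - 5*u + 4) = (u - 4)*(u - 3)*(u - 1)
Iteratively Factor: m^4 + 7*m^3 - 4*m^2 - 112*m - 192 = (m - 4)*(m^3 + 11*m^2 + 40*m + 48) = (m - 4)*(m + 4)*(m^2 + 7*m + 12) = (m - 4)*(m + 4)^2*(m + 3)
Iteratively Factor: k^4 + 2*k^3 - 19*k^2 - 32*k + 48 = (k - 4)*(k^3 + 6*k^2 + 5*k - 12) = (k - 4)*(k + 3)*(k^2 + 3*k - 4) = (k - 4)*(k - 1)*(k + 3)*(k + 4)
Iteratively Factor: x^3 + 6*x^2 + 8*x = (x + 2)*(x^2 + 4*x) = (x + 2)*(x + 4)*(x)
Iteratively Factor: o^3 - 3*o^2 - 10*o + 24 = (o - 4)*(o^2 + o - 6) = (o - 4)*(o - 2)*(o + 3)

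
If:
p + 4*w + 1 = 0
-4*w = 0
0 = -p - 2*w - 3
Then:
No Solution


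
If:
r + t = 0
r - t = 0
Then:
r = 0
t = 0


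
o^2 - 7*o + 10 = (o - 5)*(o - 2)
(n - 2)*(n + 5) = n^2 + 3*n - 10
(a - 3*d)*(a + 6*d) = a^2 + 3*a*d - 18*d^2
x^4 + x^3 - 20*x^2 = x^2*(x - 4)*(x + 5)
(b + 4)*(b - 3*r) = b^2 - 3*b*r + 4*b - 12*r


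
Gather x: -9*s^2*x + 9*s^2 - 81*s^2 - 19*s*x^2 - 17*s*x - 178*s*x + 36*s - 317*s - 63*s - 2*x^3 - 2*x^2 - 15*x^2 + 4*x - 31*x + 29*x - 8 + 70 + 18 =-72*s^2 - 344*s - 2*x^3 + x^2*(-19*s - 17) + x*(-9*s^2 - 195*s + 2) + 80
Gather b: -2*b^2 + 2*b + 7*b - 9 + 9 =-2*b^2 + 9*b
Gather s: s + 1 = s + 1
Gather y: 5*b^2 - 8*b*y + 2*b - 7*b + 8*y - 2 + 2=5*b^2 - 5*b + y*(8 - 8*b)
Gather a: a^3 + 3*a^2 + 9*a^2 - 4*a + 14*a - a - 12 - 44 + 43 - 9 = a^3 + 12*a^2 + 9*a - 22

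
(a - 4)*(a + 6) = a^2 + 2*a - 24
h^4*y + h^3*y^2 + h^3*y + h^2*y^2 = h^2*(h + y)*(h*y + y)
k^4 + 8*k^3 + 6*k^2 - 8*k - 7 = (k - 1)*(k + 1)^2*(k + 7)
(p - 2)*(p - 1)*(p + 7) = p^3 + 4*p^2 - 19*p + 14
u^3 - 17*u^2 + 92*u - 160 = (u - 8)*(u - 5)*(u - 4)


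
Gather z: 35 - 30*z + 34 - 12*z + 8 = 77 - 42*z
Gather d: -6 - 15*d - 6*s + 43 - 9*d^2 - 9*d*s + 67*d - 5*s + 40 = -9*d^2 + d*(52 - 9*s) - 11*s + 77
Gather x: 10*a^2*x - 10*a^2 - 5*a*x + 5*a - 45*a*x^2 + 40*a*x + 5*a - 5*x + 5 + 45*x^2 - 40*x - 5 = -10*a^2 + 10*a + x^2*(45 - 45*a) + x*(10*a^2 + 35*a - 45)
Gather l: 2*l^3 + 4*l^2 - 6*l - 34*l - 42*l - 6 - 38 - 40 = 2*l^3 + 4*l^2 - 82*l - 84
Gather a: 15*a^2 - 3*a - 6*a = 15*a^2 - 9*a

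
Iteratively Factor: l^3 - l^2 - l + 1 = (l + 1)*(l^2 - 2*l + 1) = (l - 1)*(l + 1)*(l - 1)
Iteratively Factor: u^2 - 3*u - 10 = (u + 2)*(u - 5)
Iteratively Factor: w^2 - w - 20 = (w + 4)*(w - 5)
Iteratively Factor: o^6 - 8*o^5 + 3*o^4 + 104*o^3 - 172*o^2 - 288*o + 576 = (o - 4)*(o^5 - 4*o^4 - 13*o^3 + 52*o^2 + 36*o - 144) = (o - 4)*(o + 3)*(o^4 - 7*o^3 + 8*o^2 + 28*o - 48) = (o - 4)*(o - 3)*(o + 3)*(o^3 - 4*o^2 - 4*o + 16) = (o - 4)^2*(o - 3)*(o + 3)*(o^2 - 4) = (o - 4)^2*(o - 3)*(o - 2)*(o + 3)*(o + 2)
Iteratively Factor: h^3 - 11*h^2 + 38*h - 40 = (h - 4)*(h^2 - 7*h + 10) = (h - 4)*(h - 2)*(h - 5)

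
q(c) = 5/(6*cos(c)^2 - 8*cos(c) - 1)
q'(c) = 5*(12*sin(c)*cos(c) - 8*sin(c))/(6*cos(c)^2 - 8*cos(c) - 1)^2 = 20*(3*cos(c) - 2)*sin(c)/(-6*cos(c)^2 + 8*cos(c) + 1)^2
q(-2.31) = 0.70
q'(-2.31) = 1.17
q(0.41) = -1.52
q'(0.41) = 0.55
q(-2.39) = 0.62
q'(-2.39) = 0.88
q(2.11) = 1.07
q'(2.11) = -2.76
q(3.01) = 0.39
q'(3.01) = -0.08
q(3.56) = 0.44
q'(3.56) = 0.30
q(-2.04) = 1.30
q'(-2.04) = 4.05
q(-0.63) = -1.41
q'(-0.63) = -0.40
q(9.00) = 0.44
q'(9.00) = -0.31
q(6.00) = -1.59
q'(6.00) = -0.50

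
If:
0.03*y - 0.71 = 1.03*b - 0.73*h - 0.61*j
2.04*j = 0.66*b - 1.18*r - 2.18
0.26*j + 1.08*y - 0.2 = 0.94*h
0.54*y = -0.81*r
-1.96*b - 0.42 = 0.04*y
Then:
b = -0.24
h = 1.11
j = -0.64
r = -0.87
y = 1.31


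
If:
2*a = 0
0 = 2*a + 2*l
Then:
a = 0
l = 0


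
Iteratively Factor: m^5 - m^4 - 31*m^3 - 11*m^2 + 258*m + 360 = (m - 4)*(m^4 + 3*m^3 - 19*m^2 - 87*m - 90) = (m - 5)*(m - 4)*(m^3 + 8*m^2 + 21*m + 18) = (m - 5)*(m - 4)*(m + 2)*(m^2 + 6*m + 9) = (m - 5)*(m - 4)*(m + 2)*(m + 3)*(m + 3)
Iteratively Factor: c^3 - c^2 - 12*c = (c + 3)*(c^2 - 4*c) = (c - 4)*(c + 3)*(c)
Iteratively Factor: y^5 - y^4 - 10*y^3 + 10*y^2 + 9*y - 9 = (y - 1)*(y^4 - 10*y^2 + 9) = (y - 3)*(y - 1)*(y^3 + 3*y^2 - y - 3) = (y - 3)*(y - 1)^2*(y^2 + 4*y + 3) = (y - 3)*(y - 1)^2*(y + 3)*(y + 1)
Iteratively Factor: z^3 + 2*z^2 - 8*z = (z + 4)*(z^2 - 2*z) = z*(z + 4)*(z - 2)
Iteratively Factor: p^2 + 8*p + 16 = (p + 4)*(p + 4)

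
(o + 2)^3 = o^3 + 6*o^2 + 12*o + 8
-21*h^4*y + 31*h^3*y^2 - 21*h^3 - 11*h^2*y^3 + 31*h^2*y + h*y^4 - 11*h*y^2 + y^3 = (-7*h + y)*(-3*h + y)*(-h + y)*(h*y + 1)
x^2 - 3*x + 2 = (x - 2)*(x - 1)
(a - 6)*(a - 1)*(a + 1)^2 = a^4 - 5*a^3 - 7*a^2 + 5*a + 6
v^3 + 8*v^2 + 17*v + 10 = (v + 1)*(v + 2)*(v + 5)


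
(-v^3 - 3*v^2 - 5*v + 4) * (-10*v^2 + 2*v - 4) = 10*v^5 + 28*v^4 + 48*v^3 - 38*v^2 + 28*v - 16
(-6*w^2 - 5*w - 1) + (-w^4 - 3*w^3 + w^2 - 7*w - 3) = -w^4 - 3*w^3 - 5*w^2 - 12*w - 4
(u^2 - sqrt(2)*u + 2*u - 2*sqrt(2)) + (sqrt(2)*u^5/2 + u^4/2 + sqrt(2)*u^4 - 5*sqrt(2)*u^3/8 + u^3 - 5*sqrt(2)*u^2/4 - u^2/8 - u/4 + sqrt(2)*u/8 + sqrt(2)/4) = sqrt(2)*u^5/2 + u^4/2 + sqrt(2)*u^4 - 5*sqrt(2)*u^3/8 + u^3 - 5*sqrt(2)*u^2/4 + 7*u^2/8 - 7*sqrt(2)*u/8 + 7*u/4 - 7*sqrt(2)/4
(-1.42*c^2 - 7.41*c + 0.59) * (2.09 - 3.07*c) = 4.3594*c^3 + 19.7809*c^2 - 17.2982*c + 1.2331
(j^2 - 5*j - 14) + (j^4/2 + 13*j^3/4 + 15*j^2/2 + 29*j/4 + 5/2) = j^4/2 + 13*j^3/4 + 17*j^2/2 + 9*j/4 - 23/2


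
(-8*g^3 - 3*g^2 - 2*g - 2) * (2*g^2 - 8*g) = -16*g^5 + 58*g^4 + 20*g^3 + 12*g^2 + 16*g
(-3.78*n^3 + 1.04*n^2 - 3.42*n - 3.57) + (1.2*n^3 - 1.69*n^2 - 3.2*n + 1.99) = -2.58*n^3 - 0.65*n^2 - 6.62*n - 1.58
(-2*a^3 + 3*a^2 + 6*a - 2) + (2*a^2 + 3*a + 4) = -2*a^3 + 5*a^2 + 9*a + 2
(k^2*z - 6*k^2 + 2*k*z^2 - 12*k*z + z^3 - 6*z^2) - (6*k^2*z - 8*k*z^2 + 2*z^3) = -5*k^2*z - 6*k^2 + 10*k*z^2 - 12*k*z - z^3 - 6*z^2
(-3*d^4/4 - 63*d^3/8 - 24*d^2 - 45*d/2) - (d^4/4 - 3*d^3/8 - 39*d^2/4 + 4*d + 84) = -d^4 - 15*d^3/2 - 57*d^2/4 - 53*d/2 - 84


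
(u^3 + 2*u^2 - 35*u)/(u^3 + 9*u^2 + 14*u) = (u - 5)/(u + 2)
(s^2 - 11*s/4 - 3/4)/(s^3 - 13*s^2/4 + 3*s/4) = (4*s + 1)/(s*(4*s - 1))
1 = 1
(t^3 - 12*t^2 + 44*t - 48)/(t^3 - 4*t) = (t^2 - 10*t + 24)/(t*(t + 2))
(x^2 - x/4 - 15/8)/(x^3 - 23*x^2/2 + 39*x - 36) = (x + 5/4)/(x^2 - 10*x + 24)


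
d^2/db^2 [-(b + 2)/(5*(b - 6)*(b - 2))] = 2*(-b^3 - 6*b^2 + 84*b - 200)/(5*(b^6 - 24*b^5 + 228*b^4 - 1088*b^3 + 2736*b^2 - 3456*b + 1728))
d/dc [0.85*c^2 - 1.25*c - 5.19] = 1.7*c - 1.25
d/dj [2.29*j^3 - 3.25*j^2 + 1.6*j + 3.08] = 6.87*j^2 - 6.5*j + 1.6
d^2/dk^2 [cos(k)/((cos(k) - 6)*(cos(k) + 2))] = (-4*(1 - cos(k)^2)^2 - cos(k)^5 - 70*cos(k)^3 + 40*cos(k)^2 - 72*cos(k) - 92)/((cos(k) - 6)^3*(cos(k) + 2)^3)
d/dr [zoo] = 0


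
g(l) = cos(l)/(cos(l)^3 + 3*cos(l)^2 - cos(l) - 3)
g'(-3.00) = -352.26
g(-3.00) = 24.73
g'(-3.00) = -352.26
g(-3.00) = 24.73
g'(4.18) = -0.88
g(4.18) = 0.27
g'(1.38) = 0.32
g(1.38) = -0.06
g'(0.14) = 182.22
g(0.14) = -12.74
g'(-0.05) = -4000.00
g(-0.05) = -99.99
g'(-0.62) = -2.13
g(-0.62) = -0.63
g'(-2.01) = -0.69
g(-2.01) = 0.20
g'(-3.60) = 10.36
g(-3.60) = 2.18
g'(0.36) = 10.73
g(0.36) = -1.92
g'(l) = (3*sin(l)*cos(l)^2 + 6*sin(l)*cos(l) - sin(l))*cos(l)/(cos(l)^3 + 3*cos(l)^2 - cos(l) - 3)^2 - sin(l)/(cos(l)^3 + 3*cos(l)^2 - cos(l) - 3) = (3*cos(l) + 3*cos(2*l) + cos(3*l) + 9)/(2*(cos(l) + 3)^2*sin(l)^3)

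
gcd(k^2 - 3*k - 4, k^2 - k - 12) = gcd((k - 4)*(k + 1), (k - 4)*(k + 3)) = k - 4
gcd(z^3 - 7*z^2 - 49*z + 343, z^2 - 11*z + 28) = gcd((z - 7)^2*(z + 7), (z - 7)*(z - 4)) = z - 7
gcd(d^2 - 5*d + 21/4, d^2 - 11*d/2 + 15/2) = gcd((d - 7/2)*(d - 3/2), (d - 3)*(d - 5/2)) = 1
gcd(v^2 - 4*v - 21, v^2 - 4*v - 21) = v^2 - 4*v - 21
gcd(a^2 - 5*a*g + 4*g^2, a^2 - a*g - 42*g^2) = 1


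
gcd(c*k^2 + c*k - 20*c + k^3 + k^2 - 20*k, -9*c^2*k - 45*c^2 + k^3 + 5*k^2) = k + 5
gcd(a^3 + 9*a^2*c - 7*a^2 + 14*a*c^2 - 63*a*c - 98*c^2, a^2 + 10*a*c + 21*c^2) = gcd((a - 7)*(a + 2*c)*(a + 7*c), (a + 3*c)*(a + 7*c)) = a + 7*c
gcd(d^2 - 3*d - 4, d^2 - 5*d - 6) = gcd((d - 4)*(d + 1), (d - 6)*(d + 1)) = d + 1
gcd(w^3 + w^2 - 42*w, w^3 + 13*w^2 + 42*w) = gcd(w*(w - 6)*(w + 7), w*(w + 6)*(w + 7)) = w^2 + 7*w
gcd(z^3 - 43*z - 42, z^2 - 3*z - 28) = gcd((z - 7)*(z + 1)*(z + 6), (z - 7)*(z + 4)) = z - 7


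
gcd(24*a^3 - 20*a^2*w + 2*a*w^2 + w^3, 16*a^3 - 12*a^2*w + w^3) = 4*a^2 - 4*a*w + w^2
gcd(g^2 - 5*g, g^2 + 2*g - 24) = 1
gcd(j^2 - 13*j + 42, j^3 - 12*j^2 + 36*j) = j - 6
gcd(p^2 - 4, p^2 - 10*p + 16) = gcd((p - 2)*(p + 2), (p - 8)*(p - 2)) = p - 2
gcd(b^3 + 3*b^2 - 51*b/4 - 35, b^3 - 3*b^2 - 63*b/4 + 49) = b^2 + b/2 - 14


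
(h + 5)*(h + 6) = h^2 + 11*h + 30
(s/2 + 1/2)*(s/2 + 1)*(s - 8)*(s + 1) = s^4/4 - s^3 - 27*s^2/4 - 19*s/2 - 4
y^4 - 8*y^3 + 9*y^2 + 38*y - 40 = (y - 5)*(y - 4)*(y - 1)*(y + 2)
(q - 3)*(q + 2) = q^2 - q - 6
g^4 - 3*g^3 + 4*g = g*(g - 2)^2*(g + 1)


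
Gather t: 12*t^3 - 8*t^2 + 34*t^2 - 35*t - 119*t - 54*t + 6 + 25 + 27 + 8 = 12*t^3 + 26*t^2 - 208*t + 66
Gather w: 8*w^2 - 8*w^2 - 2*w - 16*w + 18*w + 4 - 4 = 0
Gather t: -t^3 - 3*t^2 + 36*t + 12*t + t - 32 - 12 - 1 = -t^3 - 3*t^2 + 49*t - 45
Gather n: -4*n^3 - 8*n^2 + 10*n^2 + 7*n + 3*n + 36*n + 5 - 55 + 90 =-4*n^3 + 2*n^2 + 46*n + 40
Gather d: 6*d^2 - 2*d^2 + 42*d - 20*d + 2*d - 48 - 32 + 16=4*d^2 + 24*d - 64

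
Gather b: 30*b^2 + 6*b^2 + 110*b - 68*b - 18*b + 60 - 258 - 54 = 36*b^2 + 24*b - 252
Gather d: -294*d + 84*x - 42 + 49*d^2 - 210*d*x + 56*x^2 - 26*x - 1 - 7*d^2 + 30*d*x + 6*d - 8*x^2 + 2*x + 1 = 42*d^2 + d*(-180*x - 288) + 48*x^2 + 60*x - 42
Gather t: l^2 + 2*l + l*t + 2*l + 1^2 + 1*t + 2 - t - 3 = l^2 + l*t + 4*l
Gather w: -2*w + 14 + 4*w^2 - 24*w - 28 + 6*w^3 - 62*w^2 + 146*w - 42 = 6*w^3 - 58*w^2 + 120*w - 56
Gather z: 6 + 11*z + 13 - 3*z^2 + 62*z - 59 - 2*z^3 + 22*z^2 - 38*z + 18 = -2*z^3 + 19*z^2 + 35*z - 22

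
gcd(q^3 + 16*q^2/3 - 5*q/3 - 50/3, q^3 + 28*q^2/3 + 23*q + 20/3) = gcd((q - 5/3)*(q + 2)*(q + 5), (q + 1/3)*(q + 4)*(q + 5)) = q + 5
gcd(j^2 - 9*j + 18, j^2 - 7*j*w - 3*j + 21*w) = j - 3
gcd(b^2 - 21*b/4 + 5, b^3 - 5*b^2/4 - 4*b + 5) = b - 5/4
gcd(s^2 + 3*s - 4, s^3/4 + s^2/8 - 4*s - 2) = s + 4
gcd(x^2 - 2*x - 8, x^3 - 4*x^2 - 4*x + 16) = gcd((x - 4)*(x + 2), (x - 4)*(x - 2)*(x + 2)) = x^2 - 2*x - 8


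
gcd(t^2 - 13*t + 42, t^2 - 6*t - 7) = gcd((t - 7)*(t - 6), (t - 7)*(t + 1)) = t - 7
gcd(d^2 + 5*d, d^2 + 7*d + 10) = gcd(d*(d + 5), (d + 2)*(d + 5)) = d + 5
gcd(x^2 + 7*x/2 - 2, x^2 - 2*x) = 1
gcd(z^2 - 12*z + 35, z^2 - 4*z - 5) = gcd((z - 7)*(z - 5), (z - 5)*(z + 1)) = z - 5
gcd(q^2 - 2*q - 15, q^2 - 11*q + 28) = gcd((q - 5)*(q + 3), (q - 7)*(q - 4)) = 1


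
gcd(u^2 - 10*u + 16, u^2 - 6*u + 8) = u - 2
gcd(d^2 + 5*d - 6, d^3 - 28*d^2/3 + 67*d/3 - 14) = d - 1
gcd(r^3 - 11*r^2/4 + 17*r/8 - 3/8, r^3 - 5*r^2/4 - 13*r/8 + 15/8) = r^2 - 5*r/2 + 3/2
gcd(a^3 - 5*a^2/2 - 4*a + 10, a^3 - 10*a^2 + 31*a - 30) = a - 2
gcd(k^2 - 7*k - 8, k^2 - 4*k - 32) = k - 8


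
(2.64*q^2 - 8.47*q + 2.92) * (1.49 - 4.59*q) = -12.1176*q^3 + 42.8109*q^2 - 26.0231*q + 4.3508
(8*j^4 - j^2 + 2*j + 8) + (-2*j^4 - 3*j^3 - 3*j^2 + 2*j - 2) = 6*j^4 - 3*j^3 - 4*j^2 + 4*j + 6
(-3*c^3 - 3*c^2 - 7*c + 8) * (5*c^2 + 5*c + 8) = -15*c^5 - 30*c^4 - 74*c^3 - 19*c^2 - 16*c + 64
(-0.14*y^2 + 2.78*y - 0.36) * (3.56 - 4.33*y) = 0.6062*y^3 - 12.5358*y^2 + 11.4556*y - 1.2816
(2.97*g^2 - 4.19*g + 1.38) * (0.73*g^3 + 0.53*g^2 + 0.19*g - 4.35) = 2.1681*g^5 - 1.4846*g^4 - 0.649*g^3 - 12.9842*g^2 + 18.4887*g - 6.003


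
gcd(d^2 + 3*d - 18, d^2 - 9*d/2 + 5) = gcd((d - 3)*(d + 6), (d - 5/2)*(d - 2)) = 1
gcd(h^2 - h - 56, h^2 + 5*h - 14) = h + 7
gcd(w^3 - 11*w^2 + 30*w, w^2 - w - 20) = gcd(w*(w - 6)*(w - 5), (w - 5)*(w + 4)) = w - 5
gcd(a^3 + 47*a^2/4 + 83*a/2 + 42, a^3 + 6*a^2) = a + 6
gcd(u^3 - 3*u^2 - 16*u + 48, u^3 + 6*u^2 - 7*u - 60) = u^2 + u - 12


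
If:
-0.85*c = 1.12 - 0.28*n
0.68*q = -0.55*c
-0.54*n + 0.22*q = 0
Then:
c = -1.19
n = 0.39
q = 0.96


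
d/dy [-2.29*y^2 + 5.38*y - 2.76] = 5.38 - 4.58*y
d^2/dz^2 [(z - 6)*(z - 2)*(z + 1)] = 6*z - 14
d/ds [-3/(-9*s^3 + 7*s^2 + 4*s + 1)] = 3*(-27*s^2 + 14*s + 4)/(-9*s^3 + 7*s^2 + 4*s + 1)^2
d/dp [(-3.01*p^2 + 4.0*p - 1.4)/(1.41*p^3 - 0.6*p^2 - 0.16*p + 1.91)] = (4.2441*p^4 - 11.28*p^3 + 8.8036*p^2 - 13.1782*p + 7.416)/(1.9881*p^6 - 1.692*p^5 - 0.0912*p^4 + 5.5782*p^3 - 2.2664*p^2 - 0.6112*p + 3.6481)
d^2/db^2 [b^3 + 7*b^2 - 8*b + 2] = 6*b + 14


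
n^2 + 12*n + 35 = (n + 5)*(n + 7)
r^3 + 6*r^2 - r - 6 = (r - 1)*(r + 1)*(r + 6)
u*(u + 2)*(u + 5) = u^3 + 7*u^2 + 10*u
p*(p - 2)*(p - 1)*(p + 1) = p^4 - 2*p^3 - p^2 + 2*p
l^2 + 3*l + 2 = (l + 1)*(l + 2)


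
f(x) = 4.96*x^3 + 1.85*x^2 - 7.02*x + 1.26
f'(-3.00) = 115.80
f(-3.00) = -94.95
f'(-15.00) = 3285.48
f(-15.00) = -16217.19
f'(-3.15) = 128.97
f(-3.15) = -113.30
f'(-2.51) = 77.44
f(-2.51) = -47.90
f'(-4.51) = 278.95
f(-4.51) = -384.45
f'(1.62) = 38.03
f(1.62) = 15.83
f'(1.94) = 56.16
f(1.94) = 30.82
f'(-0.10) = -7.24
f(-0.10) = 1.98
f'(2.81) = 120.87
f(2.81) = 106.19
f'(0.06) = -6.74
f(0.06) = 0.85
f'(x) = 14.88*x^2 + 3.7*x - 7.02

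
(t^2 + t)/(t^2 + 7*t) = (t + 1)/(t + 7)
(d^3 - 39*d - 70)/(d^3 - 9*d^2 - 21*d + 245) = (d + 2)/(d - 7)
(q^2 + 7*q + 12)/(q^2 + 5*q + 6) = (q + 4)/(q + 2)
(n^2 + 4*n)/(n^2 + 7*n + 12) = n/(n + 3)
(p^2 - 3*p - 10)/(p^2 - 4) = (p - 5)/(p - 2)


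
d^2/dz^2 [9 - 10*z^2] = -20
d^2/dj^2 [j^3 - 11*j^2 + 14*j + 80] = 6*j - 22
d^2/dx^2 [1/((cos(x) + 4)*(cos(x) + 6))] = (-4*sin(x)^4 + 6*sin(x)^2 + 555*cos(x)/2 - 15*cos(3*x)/2 + 150)/((cos(x) + 4)^3*(cos(x) + 6)^3)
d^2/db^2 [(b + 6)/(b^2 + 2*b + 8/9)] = 162*(36*(b + 1)^2*(b + 6) - (3*b + 8)*(9*b^2 + 18*b + 8))/(9*b^2 + 18*b + 8)^3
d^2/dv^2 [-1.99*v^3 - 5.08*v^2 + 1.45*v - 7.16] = -11.94*v - 10.16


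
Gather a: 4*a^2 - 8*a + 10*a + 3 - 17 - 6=4*a^2 + 2*a - 20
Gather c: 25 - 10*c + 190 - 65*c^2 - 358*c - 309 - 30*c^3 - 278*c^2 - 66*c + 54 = -30*c^3 - 343*c^2 - 434*c - 40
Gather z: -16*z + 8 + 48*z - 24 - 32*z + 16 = 0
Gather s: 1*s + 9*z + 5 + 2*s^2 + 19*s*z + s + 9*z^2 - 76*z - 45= 2*s^2 + s*(19*z + 2) + 9*z^2 - 67*z - 40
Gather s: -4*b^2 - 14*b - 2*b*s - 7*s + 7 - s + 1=-4*b^2 - 14*b + s*(-2*b - 8) + 8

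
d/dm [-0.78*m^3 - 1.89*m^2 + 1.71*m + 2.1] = -2.34*m^2 - 3.78*m + 1.71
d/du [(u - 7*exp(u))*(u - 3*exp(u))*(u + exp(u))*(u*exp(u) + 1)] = (u + 1)*(u - 7*exp(u))*(u - 3*exp(u))*(u + exp(u))*exp(u) + (u - 7*exp(u))*(u - 3*exp(u))*(u*exp(u) + 1)*(exp(u) + 1) - (u - 7*exp(u))*(u + exp(u))*(u*exp(u) + 1)*(3*exp(u) - 1) - (u - 3*exp(u))*(u + exp(u))*(u*exp(u) + 1)*(7*exp(u) - 1)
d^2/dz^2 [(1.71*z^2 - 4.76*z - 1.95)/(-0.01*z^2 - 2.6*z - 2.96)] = (0.089872*z^3 + 0.304865999999997*z^2 - 0.541176000000007*z - 76.982032)/(1.0e-6*z^6 + 0.00078*z^5 + 0.203688*z^4 + 18.03776*z^3 + 60.291648*z^2 + 68.34048*z + 25.934336)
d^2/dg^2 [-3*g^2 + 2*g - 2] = -6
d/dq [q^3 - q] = 3*q^2 - 1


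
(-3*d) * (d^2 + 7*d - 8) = -3*d^3 - 21*d^2 + 24*d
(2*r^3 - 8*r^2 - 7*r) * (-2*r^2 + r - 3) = -4*r^5 + 18*r^4 + 17*r^2 + 21*r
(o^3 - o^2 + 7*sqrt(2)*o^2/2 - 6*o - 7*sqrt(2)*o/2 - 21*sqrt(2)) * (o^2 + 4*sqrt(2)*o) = o^5 - o^4 + 15*sqrt(2)*o^4/2 - 15*sqrt(2)*o^3/2 + 22*o^3 - 45*sqrt(2)*o^2 - 28*o^2 - 168*o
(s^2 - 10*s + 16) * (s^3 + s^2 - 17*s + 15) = s^5 - 9*s^4 - 11*s^3 + 201*s^2 - 422*s + 240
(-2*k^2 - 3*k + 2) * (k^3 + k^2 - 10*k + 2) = -2*k^5 - 5*k^4 + 19*k^3 + 28*k^2 - 26*k + 4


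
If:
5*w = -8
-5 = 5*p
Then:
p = -1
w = -8/5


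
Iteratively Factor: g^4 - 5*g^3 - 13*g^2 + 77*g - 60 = (g + 4)*(g^3 - 9*g^2 + 23*g - 15) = (g - 3)*(g + 4)*(g^2 - 6*g + 5) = (g - 3)*(g - 1)*(g + 4)*(g - 5)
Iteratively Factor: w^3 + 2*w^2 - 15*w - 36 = (w - 4)*(w^2 + 6*w + 9) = (w - 4)*(w + 3)*(w + 3)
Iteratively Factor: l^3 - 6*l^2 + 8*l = (l)*(l^2 - 6*l + 8) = l*(l - 2)*(l - 4)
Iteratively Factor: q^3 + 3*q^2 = (q)*(q^2 + 3*q) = q*(q + 3)*(q)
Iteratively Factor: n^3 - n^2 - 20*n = (n - 5)*(n^2 + 4*n) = (n - 5)*(n + 4)*(n)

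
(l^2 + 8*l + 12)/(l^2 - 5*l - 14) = (l + 6)/(l - 7)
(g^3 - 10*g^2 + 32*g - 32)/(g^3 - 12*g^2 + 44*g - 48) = (g - 4)/(g - 6)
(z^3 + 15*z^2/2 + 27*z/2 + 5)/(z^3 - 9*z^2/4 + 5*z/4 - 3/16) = 8*(2*z^3 + 15*z^2 + 27*z + 10)/(16*z^3 - 36*z^2 + 20*z - 3)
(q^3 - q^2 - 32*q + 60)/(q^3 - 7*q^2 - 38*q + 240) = (q - 2)/(q - 8)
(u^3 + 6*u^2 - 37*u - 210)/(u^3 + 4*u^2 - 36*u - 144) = (u^2 + 12*u + 35)/(u^2 + 10*u + 24)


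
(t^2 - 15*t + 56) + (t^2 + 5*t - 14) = 2*t^2 - 10*t + 42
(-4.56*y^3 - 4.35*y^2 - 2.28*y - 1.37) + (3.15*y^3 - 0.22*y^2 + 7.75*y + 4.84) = -1.41*y^3 - 4.57*y^2 + 5.47*y + 3.47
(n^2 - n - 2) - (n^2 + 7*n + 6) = -8*n - 8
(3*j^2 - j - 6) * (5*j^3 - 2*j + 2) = 15*j^5 - 5*j^4 - 36*j^3 + 8*j^2 + 10*j - 12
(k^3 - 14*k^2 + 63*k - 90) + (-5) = k^3 - 14*k^2 + 63*k - 95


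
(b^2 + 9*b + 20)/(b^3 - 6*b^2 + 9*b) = (b^2 + 9*b + 20)/(b*(b^2 - 6*b + 9))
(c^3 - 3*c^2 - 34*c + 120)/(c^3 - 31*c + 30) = (c - 4)/(c - 1)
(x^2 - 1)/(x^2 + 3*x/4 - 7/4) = 4*(x + 1)/(4*x + 7)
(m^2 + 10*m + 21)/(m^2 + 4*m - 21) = (m + 3)/(m - 3)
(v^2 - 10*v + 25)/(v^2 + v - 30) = (v - 5)/(v + 6)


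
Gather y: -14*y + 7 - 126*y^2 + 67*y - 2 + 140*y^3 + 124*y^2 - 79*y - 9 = 140*y^3 - 2*y^2 - 26*y - 4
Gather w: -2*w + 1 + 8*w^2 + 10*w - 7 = 8*w^2 + 8*w - 6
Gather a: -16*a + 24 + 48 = 72 - 16*a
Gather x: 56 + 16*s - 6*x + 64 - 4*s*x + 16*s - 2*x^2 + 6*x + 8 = -4*s*x + 32*s - 2*x^2 + 128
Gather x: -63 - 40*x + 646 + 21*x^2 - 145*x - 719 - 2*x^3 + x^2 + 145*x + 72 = -2*x^3 + 22*x^2 - 40*x - 64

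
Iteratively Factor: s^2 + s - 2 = (s + 2)*(s - 1)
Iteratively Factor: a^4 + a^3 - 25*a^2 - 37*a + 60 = (a + 3)*(a^3 - 2*a^2 - 19*a + 20) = (a - 1)*(a + 3)*(a^2 - a - 20) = (a - 5)*(a - 1)*(a + 3)*(a + 4)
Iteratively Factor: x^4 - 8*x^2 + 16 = (x - 2)*(x^3 + 2*x^2 - 4*x - 8) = (x - 2)*(x + 2)*(x^2 - 4) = (x - 2)^2*(x + 2)*(x + 2)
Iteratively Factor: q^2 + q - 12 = (q - 3)*(q + 4)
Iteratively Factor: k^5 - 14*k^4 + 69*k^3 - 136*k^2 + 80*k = (k - 4)*(k^4 - 10*k^3 + 29*k^2 - 20*k) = (k - 4)^2*(k^3 - 6*k^2 + 5*k) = (k - 4)^2*(k - 1)*(k^2 - 5*k) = (k - 5)*(k - 4)^2*(k - 1)*(k)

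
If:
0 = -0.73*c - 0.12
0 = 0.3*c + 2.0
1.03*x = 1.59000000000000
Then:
No Solution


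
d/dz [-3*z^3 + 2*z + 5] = 2 - 9*z^2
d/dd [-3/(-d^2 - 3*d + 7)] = 3*(-2*d - 3)/(d^2 + 3*d - 7)^2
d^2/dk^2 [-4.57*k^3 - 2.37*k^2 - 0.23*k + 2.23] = -27.42*k - 4.74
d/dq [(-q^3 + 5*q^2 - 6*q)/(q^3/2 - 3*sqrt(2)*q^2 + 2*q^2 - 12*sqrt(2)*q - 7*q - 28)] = 2*(-q*(q^2 - 5*q + 6)*(-3*q^2 - 8*q + 12*sqrt(2)*q + 14 + 24*sqrt(2)) + (3*q^2 - 10*q + 6)*(-q^3 - 4*q^2 + 6*sqrt(2)*q^2 + 14*q + 24*sqrt(2)*q + 56))/(-q^3 - 4*q^2 + 6*sqrt(2)*q^2 + 14*q + 24*sqrt(2)*q + 56)^2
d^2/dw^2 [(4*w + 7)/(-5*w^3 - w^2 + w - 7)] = 2*(-(4*w + 7)*(15*w^2 + 2*w - 1)^2 + (60*w^2 + 8*w + (4*w + 7)*(15*w + 1) - 4)*(5*w^3 + w^2 - w + 7))/(5*w^3 + w^2 - w + 7)^3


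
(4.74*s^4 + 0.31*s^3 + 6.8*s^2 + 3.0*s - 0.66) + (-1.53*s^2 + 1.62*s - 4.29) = 4.74*s^4 + 0.31*s^3 + 5.27*s^2 + 4.62*s - 4.95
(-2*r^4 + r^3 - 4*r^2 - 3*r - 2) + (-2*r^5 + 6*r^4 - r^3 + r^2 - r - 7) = -2*r^5 + 4*r^4 - 3*r^2 - 4*r - 9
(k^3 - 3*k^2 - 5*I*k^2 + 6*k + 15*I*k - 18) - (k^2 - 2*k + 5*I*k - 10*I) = k^3 - 4*k^2 - 5*I*k^2 + 8*k + 10*I*k - 18 + 10*I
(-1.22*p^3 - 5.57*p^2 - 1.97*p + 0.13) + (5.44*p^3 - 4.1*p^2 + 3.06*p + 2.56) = 4.22*p^3 - 9.67*p^2 + 1.09*p + 2.69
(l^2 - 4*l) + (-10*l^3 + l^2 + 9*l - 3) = -10*l^3 + 2*l^2 + 5*l - 3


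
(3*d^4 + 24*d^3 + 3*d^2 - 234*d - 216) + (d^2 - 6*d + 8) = 3*d^4 + 24*d^3 + 4*d^2 - 240*d - 208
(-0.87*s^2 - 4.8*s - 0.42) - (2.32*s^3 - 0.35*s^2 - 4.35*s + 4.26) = -2.32*s^3 - 0.52*s^2 - 0.45*s - 4.68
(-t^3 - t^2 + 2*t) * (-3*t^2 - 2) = 3*t^5 + 3*t^4 - 4*t^3 + 2*t^2 - 4*t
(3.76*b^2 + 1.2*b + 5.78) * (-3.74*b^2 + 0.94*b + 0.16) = -14.0624*b^4 - 0.953600000000001*b^3 - 19.8876*b^2 + 5.6252*b + 0.9248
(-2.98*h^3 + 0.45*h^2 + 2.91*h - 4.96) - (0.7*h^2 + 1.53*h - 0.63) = -2.98*h^3 - 0.25*h^2 + 1.38*h - 4.33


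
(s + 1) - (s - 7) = 8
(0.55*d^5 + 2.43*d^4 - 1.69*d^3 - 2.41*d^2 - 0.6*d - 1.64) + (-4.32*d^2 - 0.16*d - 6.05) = 0.55*d^5 + 2.43*d^4 - 1.69*d^3 - 6.73*d^2 - 0.76*d - 7.69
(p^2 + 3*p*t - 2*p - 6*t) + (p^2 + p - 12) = 2*p^2 + 3*p*t - p - 6*t - 12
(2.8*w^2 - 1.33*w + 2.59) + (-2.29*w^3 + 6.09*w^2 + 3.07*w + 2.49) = -2.29*w^3 + 8.89*w^2 + 1.74*w + 5.08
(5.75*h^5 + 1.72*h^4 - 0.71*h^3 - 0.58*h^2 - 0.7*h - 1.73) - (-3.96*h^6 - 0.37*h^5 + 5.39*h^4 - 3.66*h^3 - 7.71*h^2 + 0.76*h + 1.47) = 3.96*h^6 + 6.12*h^5 - 3.67*h^4 + 2.95*h^3 + 7.13*h^2 - 1.46*h - 3.2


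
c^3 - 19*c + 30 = (c - 3)*(c - 2)*(c + 5)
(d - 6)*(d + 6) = d^2 - 36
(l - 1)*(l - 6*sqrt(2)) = l^2 - 6*sqrt(2)*l - l + 6*sqrt(2)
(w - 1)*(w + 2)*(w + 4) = w^3 + 5*w^2 + 2*w - 8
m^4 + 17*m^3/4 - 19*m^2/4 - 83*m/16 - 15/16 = (m - 3/2)*(m + 1/4)*(m + 1/2)*(m + 5)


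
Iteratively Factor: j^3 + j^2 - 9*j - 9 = (j - 3)*(j^2 + 4*j + 3) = (j - 3)*(j + 3)*(j + 1)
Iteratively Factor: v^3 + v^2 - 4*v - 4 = (v - 2)*(v^2 + 3*v + 2) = (v - 2)*(v + 1)*(v + 2)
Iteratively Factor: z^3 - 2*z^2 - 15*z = (z - 5)*(z^2 + 3*z) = z*(z - 5)*(z + 3)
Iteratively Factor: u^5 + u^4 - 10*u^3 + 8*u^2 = (u)*(u^4 + u^3 - 10*u^2 + 8*u) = u*(u - 2)*(u^3 + 3*u^2 - 4*u) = u*(u - 2)*(u + 4)*(u^2 - u) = u^2*(u - 2)*(u + 4)*(u - 1)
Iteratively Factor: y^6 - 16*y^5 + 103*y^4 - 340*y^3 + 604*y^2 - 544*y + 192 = (y - 2)*(y^5 - 14*y^4 + 75*y^3 - 190*y^2 + 224*y - 96) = (y - 2)*(y - 1)*(y^4 - 13*y^3 + 62*y^2 - 128*y + 96) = (y - 3)*(y - 2)*(y - 1)*(y^3 - 10*y^2 + 32*y - 32) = (y - 4)*(y - 3)*(y - 2)*(y - 1)*(y^2 - 6*y + 8) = (y - 4)^2*(y - 3)*(y - 2)*(y - 1)*(y - 2)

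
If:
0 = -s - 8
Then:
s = -8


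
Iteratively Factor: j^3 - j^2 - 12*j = (j - 4)*(j^2 + 3*j) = j*(j - 4)*(j + 3)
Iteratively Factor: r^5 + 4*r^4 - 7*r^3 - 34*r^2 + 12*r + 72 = (r + 3)*(r^4 + r^3 - 10*r^2 - 4*r + 24) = (r + 2)*(r + 3)*(r^3 - r^2 - 8*r + 12) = (r - 2)*(r + 2)*(r + 3)*(r^2 + r - 6) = (r - 2)^2*(r + 2)*(r + 3)*(r + 3)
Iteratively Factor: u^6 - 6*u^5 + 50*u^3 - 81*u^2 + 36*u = (u - 3)*(u^5 - 3*u^4 - 9*u^3 + 23*u^2 - 12*u) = (u - 4)*(u - 3)*(u^4 + u^3 - 5*u^2 + 3*u) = (u - 4)*(u - 3)*(u + 3)*(u^3 - 2*u^2 + u) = u*(u - 4)*(u - 3)*(u + 3)*(u^2 - 2*u + 1) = u*(u - 4)*(u - 3)*(u - 1)*(u + 3)*(u - 1)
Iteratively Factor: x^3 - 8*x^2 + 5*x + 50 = (x + 2)*(x^2 - 10*x + 25) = (x - 5)*(x + 2)*(x - 5)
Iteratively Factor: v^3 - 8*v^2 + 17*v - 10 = (v - 2)*(v^2 - 6*v + 5) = (v - 2)*(v - 1)*(v - 5)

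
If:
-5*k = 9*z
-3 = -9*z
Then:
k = -3/5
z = 1/3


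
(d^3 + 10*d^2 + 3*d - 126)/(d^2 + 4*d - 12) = (d^2 + 4*d - 21)/(d - 2)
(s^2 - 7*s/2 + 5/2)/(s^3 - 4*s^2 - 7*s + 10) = (s - 5/2)/(s^2 - 3*s - 10)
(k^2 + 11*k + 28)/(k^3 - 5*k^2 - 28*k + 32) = (k + 7)/(k^2 - 9*k + 8)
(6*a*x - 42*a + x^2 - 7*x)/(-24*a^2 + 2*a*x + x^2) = (x - 7)/(-4*a + x)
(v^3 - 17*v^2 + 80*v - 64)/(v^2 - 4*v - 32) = (v^2 - 9*v + 8)/(v + 4)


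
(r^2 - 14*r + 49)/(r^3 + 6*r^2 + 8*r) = (r^2 - 14*r + 49)/(r*(r^2 + 6*r + 8))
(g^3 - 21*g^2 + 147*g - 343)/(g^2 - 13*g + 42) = (g^2 - 14*g + 49)/(g - 6)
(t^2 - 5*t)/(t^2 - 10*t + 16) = t*(t - 5)/(t^2 - 10*t + 16)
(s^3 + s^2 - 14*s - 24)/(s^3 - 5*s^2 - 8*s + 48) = (s + 2)/(s - 4)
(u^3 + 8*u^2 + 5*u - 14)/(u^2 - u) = u + 9 + 14/u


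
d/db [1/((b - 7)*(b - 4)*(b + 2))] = (-(b - 7)*(b - 4) - (b - 7)*(b + 2) - (b - 4)*(b + 2))/((b - 7)^2*(b - 4)^2*(b + 2)^2)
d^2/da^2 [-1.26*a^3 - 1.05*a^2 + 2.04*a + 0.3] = -7.56*a - 2.1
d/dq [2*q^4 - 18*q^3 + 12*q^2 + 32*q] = 8*q^3 - 54*q^2 + 24*q + 32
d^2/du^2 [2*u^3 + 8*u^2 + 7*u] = 12*u + 16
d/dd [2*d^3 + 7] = 6*d^2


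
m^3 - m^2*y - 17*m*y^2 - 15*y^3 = (m - 5*y)*(m + y)*(m + 3*y)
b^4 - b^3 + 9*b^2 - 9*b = b*(b - 1)*(b - 3*I)*(b + 3*I)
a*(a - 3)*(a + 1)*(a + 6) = a^4 + 4*a^3 - 15*a^2 - 18*a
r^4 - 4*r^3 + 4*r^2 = r^2*(r - 2)^2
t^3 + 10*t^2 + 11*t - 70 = (t - 2)*(t + 5)*(t + 7)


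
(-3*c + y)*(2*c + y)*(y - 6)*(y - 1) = -6*c^2*y^2 + 42*c^2*y - 36*c^2 - c*y^3 + 7*c*y^2 - 6*c*y + y^4 - 7*y^3 + 6*y^2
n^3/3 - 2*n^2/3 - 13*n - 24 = (n/3 + 1)*(n - 8)*(n + 3)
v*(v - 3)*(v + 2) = v^3 - v^2 - 6*v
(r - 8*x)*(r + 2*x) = r^2 - 6*r*x - 16*x^2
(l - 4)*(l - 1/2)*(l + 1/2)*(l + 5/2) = l^4 - 3*l^3/2 - 41*l^2/4 + 3*l/8 + 5/2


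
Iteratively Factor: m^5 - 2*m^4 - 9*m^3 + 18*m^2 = (m)*(m^4 - 2*m^3 - 9*m^2 + 18*m) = m^2*(m^3 - 2*m^2 - 9*m + 18) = m^2*(m - 3)*(m^2 + m - 6) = m^2*(m - 3)*(m + 3)*(m - 2)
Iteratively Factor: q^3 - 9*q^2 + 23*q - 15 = (q - 5)*(q^2 - 4*q + 3) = (q - 5)*(q - 3)*(q - 1)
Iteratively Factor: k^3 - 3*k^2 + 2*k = (k)*(k^2 - 3*k + 2) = k*(k - 1)*(k - 2)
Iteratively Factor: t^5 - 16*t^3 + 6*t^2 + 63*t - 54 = (t + 3)*(t^4 - 3*t^3 - 7*t^2 + 27*t - 18) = (t - 3)*(t + 3)*(t^3 - 7*t + 6) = (t - 3)*(t + 3)^2*(t^2 - 3*t + 2) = (t - 3)*(t - 1)*(t + 3)^2*(t - 2)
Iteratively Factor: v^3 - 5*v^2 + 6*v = (v - 3)*(v^2 - 2*v) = (v - 3)*(v - 2)*(v)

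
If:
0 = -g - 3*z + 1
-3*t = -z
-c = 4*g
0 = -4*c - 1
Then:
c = -1/4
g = 1/16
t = 5/48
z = 5/16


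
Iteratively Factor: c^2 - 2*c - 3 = (c - 3)*(c + 1)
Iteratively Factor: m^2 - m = (m)*(m - 1)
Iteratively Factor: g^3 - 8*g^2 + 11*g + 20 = (g - 4)*(g^2 - 4*g - 5) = (g - 5)*(g - 4)*(g + 1)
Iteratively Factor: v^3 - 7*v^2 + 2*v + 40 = (v + 2)*(v^2 - 9*v + 20) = (v - 4)*(v + 2)*(v - 5)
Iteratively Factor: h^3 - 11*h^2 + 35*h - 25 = (h - 5)*(h^2 - 6*h + 5) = (h - 5)*(h - 1)*(h - 5)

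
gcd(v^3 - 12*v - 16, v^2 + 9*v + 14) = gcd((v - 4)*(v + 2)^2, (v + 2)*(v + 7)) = v + 2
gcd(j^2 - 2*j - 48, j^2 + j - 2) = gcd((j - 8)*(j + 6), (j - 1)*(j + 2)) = 1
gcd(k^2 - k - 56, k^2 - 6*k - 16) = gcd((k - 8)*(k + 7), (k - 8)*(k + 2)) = k - 8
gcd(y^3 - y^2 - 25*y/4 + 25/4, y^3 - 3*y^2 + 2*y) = y - 1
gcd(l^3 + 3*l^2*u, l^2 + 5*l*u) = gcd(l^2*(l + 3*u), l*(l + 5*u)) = l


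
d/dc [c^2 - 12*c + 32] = 2*c - 12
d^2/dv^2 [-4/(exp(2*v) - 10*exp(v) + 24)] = 8*(-4*(exp(v) - 5)^2*exp(v) + (2*exp(v) - 5)*(exp(2*v) - 10*exp(v) + 24))*exp(v)/(exp(2*v) - 10*exp(v) + 24)^3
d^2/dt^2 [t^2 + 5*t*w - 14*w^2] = 2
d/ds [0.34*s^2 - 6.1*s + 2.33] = 0.68*s - 6.1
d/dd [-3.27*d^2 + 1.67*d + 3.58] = 1.67 - 6.54*d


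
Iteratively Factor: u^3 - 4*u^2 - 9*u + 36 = (u - 4)*(u^2 - 9) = (u - 4)*(u - 3)*(u + 3)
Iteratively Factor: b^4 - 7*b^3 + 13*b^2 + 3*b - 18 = (b - 2)*(b^3 - 5*b^2 + 3*b + 9) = (b - 3)*(b - 2)*(b^2 - 2*b - 3) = (b - 3)^2*(b - 2)*(b + 1)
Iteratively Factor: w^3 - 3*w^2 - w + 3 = (w + 1)*(w^2 - 4*w + 3) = (w - 3)*(w + 1)*(w - 1)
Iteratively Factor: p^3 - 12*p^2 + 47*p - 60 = (p - 4)*(p^2 - 8*p + 15) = (p - 5)*(p - 4)*(p - 3)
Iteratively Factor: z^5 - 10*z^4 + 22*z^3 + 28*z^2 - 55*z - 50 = (z + 1)*(z^4 - 11*z^3 + 33*z^2 - 5*z - 50) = (z + 1)^2*(z^3 - 12*z^2 + 45*z - 50) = (z - 5)*(z + 1)^2*(z^2 - 7*z + 10) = (z - 5)^2*(z + 1)^2*(z - 2)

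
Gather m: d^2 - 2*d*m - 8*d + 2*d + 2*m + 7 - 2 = d^2 - 6*d + m*(2 - 2*d) + 5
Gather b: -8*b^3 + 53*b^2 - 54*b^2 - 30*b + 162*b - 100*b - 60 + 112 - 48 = -8*b^3 - b^2 + 32*b + 4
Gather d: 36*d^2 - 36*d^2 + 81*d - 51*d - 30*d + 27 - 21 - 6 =0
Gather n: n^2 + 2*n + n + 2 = n^2 + 3*n + 2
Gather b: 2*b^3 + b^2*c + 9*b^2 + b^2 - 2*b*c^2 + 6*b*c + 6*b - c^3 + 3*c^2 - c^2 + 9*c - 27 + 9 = 2*b^3 + b^2*(c + 10) + b*(-2*c^2 + 6*c + 6) - c^3 + 2*c^2 + 9*c - 18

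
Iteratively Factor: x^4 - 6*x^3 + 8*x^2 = (x)*(x^3 - 6*x^2 + 8*x) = x^2*(x^2 - 6*x + 8) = x^2*(x - 2)*(x - 4)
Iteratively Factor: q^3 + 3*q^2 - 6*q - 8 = (q + 1)*(q^2 + 2*q - 8) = (q + 1)*(q + 4)*(q - 2)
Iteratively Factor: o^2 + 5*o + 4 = (o + 1)*(o + 4)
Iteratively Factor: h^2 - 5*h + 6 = (h - 3)*(h - 2)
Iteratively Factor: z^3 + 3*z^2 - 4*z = (z)*(z^2 + 3*z - 4) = z*(z - 1)*(z + 4)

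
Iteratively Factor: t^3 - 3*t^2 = (t)*(t^2 - 3*t) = t^2*(t - 3)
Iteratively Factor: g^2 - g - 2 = (g + 1)*(g - 2)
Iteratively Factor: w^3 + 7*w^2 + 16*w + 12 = (w + 2)*(w^2 + 5*w + 6) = (w + 2)*(w + 3)*(w + 2)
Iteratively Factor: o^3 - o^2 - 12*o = (o - 4)*(o^2 + 3*o) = o*(o - 4)*(o + 3)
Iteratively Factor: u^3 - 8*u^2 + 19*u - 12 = (u - 3)*(u^2 - 5*u + 4) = (u - 4)*(u - 3)*(u - 1)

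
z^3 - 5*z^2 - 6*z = z*(z - 6)*(z + 1)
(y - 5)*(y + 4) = y^2 - y - 20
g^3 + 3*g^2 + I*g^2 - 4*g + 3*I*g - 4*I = (g - 1)*(g + 4)*(g + I)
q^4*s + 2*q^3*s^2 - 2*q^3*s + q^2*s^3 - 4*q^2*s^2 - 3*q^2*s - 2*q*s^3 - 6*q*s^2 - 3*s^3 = (q - 3)*(q + s)^2*(q*s + s)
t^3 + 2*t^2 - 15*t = t*(t - 3)*(t + 5)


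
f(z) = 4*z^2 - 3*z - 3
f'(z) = 8*z - 3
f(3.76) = 42.27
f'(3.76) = 27.08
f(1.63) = 2.74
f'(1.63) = 10.04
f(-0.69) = 0.97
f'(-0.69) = -8.52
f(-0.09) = -2.70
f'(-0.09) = -3.72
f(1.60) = 2.44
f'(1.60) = 9.80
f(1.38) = 0.48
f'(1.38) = 8.04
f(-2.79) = 36.51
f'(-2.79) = -25.32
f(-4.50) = 91.50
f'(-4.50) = -39.00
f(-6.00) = 159.00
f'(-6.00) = -51.00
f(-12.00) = 609.00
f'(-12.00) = -99.00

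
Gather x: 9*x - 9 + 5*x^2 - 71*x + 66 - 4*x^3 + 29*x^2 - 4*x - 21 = -4*x^3 + 34*x^2 - 66*x + 36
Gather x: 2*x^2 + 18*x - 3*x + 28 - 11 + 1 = 2*x^2 + 15*x + 18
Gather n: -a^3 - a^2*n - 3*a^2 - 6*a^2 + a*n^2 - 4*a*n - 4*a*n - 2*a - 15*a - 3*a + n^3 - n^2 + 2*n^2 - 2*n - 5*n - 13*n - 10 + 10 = -a^3 - 9*a^2 - 20*a + n^3 + n^2*(a + 1) + n*(-a^2 - 8*a - 20)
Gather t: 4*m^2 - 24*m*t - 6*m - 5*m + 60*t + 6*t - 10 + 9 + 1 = 4*m^2 - 11*m + t*(66 - 24*m)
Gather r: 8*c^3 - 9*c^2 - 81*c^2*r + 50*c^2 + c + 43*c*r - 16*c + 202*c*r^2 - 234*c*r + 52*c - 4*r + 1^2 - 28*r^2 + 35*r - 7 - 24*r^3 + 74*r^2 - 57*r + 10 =8*c^3 + 41*c^2 + 37*c - 24*r^3 + r^2*(202*c + 46) + r*(-81*c^2 - 191*c - 26) + 4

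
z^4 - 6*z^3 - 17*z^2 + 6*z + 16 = (z - 8)*(z - 1)*(z + 1)*(z + 2)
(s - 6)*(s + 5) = s^2 - s - 30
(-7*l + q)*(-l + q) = 7*l^2 - 8*l*q + q^2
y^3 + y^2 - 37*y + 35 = (y - 5)*(y - 1)*(y + 7)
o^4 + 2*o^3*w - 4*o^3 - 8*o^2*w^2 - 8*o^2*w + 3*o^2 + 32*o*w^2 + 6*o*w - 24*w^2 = (o - 3)*(o - 1)*(o - 2*w)*(o + 4*w)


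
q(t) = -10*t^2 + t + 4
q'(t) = 1 - 20*t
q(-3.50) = -122.00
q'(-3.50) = 71.00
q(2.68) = -65.14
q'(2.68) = -52.60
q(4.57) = -200.28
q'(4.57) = -90.40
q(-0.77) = -2.70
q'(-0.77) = 16.40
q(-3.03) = -90.84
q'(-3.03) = 61.60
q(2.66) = -64.10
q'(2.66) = -52.20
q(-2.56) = -64.10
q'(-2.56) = 52.20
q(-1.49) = -19.69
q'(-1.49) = 30.80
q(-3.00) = -89.00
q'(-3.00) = 61.00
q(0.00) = 4.00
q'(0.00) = 1.00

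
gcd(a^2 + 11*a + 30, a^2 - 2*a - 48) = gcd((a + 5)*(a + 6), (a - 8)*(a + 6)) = a + 6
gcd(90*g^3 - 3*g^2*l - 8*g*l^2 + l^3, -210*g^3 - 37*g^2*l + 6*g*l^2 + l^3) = 6*g - l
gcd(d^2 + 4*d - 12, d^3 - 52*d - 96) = d + 6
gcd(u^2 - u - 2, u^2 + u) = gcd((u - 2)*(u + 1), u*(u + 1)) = u + 1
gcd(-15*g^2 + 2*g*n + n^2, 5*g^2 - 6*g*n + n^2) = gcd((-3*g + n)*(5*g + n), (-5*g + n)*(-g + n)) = 1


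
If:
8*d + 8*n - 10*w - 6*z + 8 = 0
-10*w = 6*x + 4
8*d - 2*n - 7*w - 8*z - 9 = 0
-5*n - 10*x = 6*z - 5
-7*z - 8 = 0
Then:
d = -25567/12740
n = -6317/3185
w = -1087/637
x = 1387/637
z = -8/7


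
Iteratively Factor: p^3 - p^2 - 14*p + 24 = (p - 3)*(p^2 + 2*p - 8) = (p - 3)*(p + 4)*(p - 2)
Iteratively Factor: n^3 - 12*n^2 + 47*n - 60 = (n - 5)*(n^2 - 7*n + 12) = (n - 5)*(n - 4)*(n - 3)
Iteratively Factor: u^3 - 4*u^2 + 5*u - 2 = (u - 1)*(u^2 - 3*u + 2) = (u - 1)^2*(u - 2)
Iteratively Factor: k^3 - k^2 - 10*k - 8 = (k - 4)*(k^2 + 3*k + 2) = (k - 4)*(k + 2)*(k + 1)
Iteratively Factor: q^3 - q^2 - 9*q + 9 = (q - 1)*(q^2 - 9) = (q - 3)*(q - 1)*(q + 3)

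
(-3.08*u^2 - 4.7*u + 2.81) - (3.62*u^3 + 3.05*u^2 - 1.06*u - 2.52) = -3.62*u^3 - 6.13*u^2 - 3.64*u + 5.33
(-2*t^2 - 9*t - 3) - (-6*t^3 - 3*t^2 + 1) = 6*t^3 + t^2 - 9*t - 4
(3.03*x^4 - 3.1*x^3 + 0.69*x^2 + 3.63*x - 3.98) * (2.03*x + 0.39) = 6.1509*x^5 - 5.1113*x^4 + 0.1917*x^3 + 7.638*x^2 - 6.6637*x - 1.5522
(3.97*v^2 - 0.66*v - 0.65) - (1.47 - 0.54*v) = 3.97*v^2 - 0.12*v - 2.12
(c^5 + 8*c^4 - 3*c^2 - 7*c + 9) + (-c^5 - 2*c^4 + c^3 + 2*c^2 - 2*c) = 6*c^4 + c^3 - c^2 - 9*c + 9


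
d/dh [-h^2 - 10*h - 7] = -2*h - 10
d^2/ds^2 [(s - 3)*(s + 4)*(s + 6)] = 6*s + 14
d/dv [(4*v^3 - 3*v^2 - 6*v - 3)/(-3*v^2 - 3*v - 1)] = 3*(-4*v^4 - 8*v^3 - 7*v^2 - 4*v - 1)/(9*v^4 + 18*v^3 + 15*v^2 + 6*v + 1)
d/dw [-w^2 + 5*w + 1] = 5 - 2*w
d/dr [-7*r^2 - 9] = -14*r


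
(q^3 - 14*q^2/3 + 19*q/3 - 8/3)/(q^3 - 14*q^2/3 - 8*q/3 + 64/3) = (q^2 - 2*q + 1)/(q^2 - 2*q - 8)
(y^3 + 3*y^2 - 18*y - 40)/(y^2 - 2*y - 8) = y + 5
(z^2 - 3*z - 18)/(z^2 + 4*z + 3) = (z - 6)/(z + 1)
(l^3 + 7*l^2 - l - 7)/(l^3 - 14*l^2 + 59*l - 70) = (l^3 + 7*l^2 - l - 7)/(l^3 - 14*l^2 + 59*l - 70)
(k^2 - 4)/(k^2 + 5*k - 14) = (k + 2)/(k + 7)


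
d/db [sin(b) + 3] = cos(b)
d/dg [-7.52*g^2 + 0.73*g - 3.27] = 0.73 - 15.04*g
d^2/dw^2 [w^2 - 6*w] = 2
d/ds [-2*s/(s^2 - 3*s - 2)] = 2*(s^2 + 2)/(s^4 - 6*s^3 + 5*s^2 + 12*s + 4)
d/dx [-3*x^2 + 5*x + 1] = 5 - 6*x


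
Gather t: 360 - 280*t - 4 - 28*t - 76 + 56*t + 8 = 288 - 252*t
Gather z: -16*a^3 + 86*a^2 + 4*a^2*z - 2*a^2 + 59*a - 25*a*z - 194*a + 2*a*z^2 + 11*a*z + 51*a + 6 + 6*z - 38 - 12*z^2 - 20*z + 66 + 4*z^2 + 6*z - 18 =-16*a^3 + 84*a^2 - 84*a + z^2*(2*a - 8) + z*(4*a^2 - 14*a - 8) + 16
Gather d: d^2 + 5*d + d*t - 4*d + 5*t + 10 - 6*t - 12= d^2 + d*(t + 1) - t - 2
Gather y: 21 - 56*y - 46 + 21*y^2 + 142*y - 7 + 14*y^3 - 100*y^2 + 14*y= 14*y^3 - 79*y^2 + 100*y - 32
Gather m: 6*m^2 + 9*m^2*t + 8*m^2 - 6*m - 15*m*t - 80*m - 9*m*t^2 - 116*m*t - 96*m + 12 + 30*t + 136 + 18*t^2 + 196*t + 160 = m^2*(9*t + 14) + m*(-9*t^2 - 131*t - 182) + 18*t^2 + 226*t + 308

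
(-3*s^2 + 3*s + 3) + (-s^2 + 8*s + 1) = -4*s^2 + 11*s + 4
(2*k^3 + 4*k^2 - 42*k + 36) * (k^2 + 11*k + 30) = 2*k^5 + 26*k^4 + 62*k^3 - 306*k^2 - 864*k + 1080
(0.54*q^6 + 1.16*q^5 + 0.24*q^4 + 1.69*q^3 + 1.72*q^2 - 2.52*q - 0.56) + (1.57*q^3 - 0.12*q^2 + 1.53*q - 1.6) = 0.54*q^6 + 1.16*q^5 + 0.24*q^4 + 3.26*q^3 + 1.6*q^2 - 0.99*q - 2.16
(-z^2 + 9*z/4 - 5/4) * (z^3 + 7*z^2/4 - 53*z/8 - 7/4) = -z^5 + z^4/2 + 149*z^3/16 - 491*z^2/32 + 139*z/32 + 35/16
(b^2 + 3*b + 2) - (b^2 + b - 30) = 2*b + 32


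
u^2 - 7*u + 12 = (u - 4)*(u - 3)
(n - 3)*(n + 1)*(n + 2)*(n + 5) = n^4 + 5*n^3 - 7*n^2 - 41*n - 30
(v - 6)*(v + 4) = v^2 - 2*v - 24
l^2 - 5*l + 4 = (l - 4)*(l - 1)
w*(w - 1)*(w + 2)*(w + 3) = w^4 + 4*w^3 + w^2 - 6*w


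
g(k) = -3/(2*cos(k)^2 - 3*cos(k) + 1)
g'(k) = -3*(4*sin(k)*cos(k) - 3*sin(k))/(2*cos(k)^2 - 3*cos(k) + 1)^2 = 3*(3 - 4*cos(k))*sin(k)/(-3*cos(k) + cos(2*k) + 2)^2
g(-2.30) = -0.77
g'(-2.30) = -0.84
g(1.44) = -4.67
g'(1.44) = 17.84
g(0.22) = 130.77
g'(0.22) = -1124.07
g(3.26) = -0.50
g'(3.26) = -0.07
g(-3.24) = -0.50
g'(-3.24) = 0.06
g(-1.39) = -5.71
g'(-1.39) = -24.40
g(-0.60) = 26.40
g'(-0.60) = 39.52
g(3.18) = -0.50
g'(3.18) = -0.02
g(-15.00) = -0.68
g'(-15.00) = -0.60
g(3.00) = -0.51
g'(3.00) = 0.08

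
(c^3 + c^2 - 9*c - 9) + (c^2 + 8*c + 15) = c^3 + 2*c^2 - c + 6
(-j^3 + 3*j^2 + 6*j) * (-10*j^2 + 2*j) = 10*j^5 - 32*j^4 - 54*j^3 + 12*j^2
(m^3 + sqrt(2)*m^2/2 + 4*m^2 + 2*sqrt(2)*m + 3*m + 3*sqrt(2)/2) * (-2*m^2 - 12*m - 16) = -2*m^5 - 20*m^4 - sqrt(2)*m^4 - 70*m^3 - 10*sqrt(2)*m^3 - 100*m^2 - 35*sqrt(2)*m^2 - 50*sqrt(2)*m - 48*m - 24*sqrt(2)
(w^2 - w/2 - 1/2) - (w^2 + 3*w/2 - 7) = 13/2 - 2*w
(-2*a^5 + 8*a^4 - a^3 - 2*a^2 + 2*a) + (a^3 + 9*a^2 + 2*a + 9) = -2*a^5 + 8*a^4 + 7*a^2 + 4*a + 9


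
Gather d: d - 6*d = -5*d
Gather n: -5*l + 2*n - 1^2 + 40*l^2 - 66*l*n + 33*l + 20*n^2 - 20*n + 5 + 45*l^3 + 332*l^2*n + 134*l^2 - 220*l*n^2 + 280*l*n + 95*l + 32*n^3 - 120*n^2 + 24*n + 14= 45*l^3 + 174*l^2 + 123*l + 32*n^3 + n^2*(-220*l - 100) + n*(332*l^2 + 214*l + 6) + 18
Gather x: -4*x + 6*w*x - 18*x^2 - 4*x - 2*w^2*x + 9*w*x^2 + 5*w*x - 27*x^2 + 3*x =x^2*(9*w - 45) + x*(-2*w^2 + 11*w - 5)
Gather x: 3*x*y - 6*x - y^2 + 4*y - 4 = x*(3*y - 6) - y^2 + 4*y - 4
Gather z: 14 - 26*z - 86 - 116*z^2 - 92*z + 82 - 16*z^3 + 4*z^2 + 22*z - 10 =-16*z^3 - 112*z^2 - 96*z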